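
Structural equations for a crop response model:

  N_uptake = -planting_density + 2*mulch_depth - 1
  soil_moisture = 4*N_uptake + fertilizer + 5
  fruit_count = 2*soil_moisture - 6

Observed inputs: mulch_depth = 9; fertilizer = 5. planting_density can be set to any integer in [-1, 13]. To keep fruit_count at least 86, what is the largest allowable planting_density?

planting_density = 8

Substituting into the N_uptake equation gives N_uptake = -planting_density + 17.
This gives soil_moisture = -4*planting_density + 78.
This gives fruit_count = -8*planting_density + 150.
Require -8*planting_density + 150 ≥ 86, so planting_density ≤ 8.
The largest integer in [-1, 13] satisfying this is 8.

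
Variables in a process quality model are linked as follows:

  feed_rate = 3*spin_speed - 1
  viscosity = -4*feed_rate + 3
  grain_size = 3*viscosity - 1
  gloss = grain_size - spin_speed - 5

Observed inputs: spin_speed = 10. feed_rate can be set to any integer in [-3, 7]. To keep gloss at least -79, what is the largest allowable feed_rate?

feed_rate = 6

Intervening on feed_rate fixes its value directly, overriding its dependence on spin_speed.
Substituting into the grain_size equation gives grain_size = -12*feed_rate + 8.
Substituting into the gloss equation gives gloss = -12*feed_rate - 7.
Require -12*feed_rate - 7 ≥ -79, so feed_rate ≤ 6.
The largest integer in [-3, 7] satisfying this is 6.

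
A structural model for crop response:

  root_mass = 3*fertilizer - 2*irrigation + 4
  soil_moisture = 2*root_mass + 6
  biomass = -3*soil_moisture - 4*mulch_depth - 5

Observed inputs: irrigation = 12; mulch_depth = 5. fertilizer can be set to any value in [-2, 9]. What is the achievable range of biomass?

-85 to 113

Substituting into the root_mass equation gives root_mass = 3*fertilizer - 20.
soil_moisture becomes 6*fertilizer - 34.
Substituting into the biomass equation gives biomass = -18*fertilizer + 77.
Linear in fertilizer, so extremes are at the endpoints: fertilizer = -2 gives biomass = 113; fertilizer = 9 gives biomass = -85.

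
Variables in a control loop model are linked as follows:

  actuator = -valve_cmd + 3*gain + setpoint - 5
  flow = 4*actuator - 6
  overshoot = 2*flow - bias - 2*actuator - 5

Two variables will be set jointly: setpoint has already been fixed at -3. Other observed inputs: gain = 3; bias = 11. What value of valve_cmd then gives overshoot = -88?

With setpoint held at -3:
Substituting into the actuator equation gives actuator = -valve_cmd + 1.
So flow = -4*valve_cmd - 2.
Substituting into the overshoot equation gives overshoot = -6*valve_cmd - 22.
Solve -6*valve_cmd - 22 = -88: valve_cmd = (-88 + 22) / -6 = 11.

valve_cmd = 11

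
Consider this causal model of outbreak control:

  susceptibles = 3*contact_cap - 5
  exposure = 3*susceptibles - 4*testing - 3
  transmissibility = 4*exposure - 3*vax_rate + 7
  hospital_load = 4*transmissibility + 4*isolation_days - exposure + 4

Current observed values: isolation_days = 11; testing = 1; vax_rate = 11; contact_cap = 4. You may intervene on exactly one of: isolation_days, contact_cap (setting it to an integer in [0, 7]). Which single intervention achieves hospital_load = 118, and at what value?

Intervening on isolation_days: with other inputs at their observed values, hospital_load = 4*isolation_days + 110. Solving for 118 gives isolation_days = 2, within [0, 7].
Intervening on contact_cap: hospital_load = 135*contact_cap - 386. Reaching 118 requires contact_cap = 56/15, not an integer.

set isolation_days = 2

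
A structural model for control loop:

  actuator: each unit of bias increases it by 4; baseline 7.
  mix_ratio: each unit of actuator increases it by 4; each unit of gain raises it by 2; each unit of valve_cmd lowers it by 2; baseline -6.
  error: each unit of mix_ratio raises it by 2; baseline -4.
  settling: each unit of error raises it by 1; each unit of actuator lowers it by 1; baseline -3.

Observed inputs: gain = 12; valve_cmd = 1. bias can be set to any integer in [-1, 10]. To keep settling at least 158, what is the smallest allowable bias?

Substituting into the mix_ratio equation gives mix_ratio = 16*bias + 44.
So error = 32*bias + 84.
settling becomes 28*bias + 74.
Require 28*bias + 74 ≥ 158, so bias ≥ 3.
The smallest integer in [-1, 10] satisfying this is 3.

bias = 3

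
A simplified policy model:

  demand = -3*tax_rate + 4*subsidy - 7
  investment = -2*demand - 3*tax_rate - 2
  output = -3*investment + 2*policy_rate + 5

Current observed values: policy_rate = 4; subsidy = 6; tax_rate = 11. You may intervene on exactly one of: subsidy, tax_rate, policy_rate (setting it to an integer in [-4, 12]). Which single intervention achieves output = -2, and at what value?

set subsidy = 5

Intervening on subsidy: with other inputs at their observed values, output = 24*subsidy - 122. Solving for -2 gives subsidy = 5, within [-4, 12].
Intervening on tax_rate: output = -9*tax_rate + 121. Reaching -2 requires tax_rate = 41/3, not an integer.
Intervening on policy_rate: output = 2*policy_rate + 14. Reaching -2 requires policy_rate = -8, outside [-4, 12].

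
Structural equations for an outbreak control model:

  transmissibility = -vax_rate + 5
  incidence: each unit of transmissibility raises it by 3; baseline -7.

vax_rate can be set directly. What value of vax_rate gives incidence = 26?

vax_rate = -6

Substituting into the incidence equation gives incidence = -3*vax_rate + 8.
Solve -3*vax_rate + 8 = 26: vax_rate = (26 - 8) / -3 = -6.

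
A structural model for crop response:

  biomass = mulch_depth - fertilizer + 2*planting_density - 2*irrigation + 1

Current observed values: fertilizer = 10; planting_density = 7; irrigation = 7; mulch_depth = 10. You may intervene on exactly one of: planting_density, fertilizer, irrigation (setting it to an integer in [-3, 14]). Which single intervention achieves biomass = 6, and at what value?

set fertilizer = 5

Intervening on planting_density: biomass = 2*planting_density - 13. Reaching 6 requires planting_density = 19/2, not an integer.
Intervening on fertilizer: with other inputs at their observed values, biomass = -fertilizer + 11. Solving for 6 gives fertilizer = 5, within [-3, 14].
Intervening on irrigation: biomass = -2*irrigation + 15. Reaching 6 requires irrigation = 9/2, not an integer.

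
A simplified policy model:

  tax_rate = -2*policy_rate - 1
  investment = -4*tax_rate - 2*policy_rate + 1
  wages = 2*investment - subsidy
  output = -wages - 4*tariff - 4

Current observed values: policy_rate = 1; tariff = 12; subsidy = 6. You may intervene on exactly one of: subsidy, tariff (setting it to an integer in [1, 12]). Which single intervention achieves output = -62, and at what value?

Intervening on subsidy: with other inputs at their observed values, output = subsidy - 74. Solving for -62 gives subsidy = 12, within [1, 12].
Intervening on tariff: output = -4*tariff - 20. Reaching -62 requires tariff = 21/2, not an integer.

set subsidy = 12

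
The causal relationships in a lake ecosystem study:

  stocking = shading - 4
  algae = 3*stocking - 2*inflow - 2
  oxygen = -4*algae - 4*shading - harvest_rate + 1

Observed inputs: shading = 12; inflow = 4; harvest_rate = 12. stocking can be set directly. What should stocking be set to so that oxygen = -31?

Intervening on stocking fixes its value directly, overriding its dependence on shading.
Substituting into the algae equation gives algae = 3*stocking - 10.
So oxygen = -12*stocking - 19.
Solve -12*stocking - 19 = -31: stocking = (-31 + 19) / -12 = 1.

stocking = 1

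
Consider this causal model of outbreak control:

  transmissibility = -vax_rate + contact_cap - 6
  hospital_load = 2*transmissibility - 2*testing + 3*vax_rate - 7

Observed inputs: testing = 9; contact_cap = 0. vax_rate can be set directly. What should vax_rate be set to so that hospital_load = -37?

vax_rate = 0

Substituting into the transmissibility equation gives transmissibility = -vax_rate - 6.
Substituting into the hospital_load equation gives hospital_load = vax_rate - 37.
Solve vax_rate - 37 = -37: vax_rate = (-37 + 37) / 1 = 0.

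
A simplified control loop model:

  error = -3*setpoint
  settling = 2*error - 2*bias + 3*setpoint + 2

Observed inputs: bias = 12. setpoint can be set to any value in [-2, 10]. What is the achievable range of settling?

-52 to -16

Substituting into the settling equation gives settling = -3*setpoint - 22.
Linear in setpoint, so extremes are at the endpoints: setpoint = -2 gives settling = -16; setpoint = 10 gives settling = -52.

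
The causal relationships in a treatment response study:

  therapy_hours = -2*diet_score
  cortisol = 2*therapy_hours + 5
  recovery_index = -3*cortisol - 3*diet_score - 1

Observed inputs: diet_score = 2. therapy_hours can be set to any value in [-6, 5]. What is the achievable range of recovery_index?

Intervening on therapy_hours fixes its value directly, overriding its dependence on diet_score.
Substituting into the recovery_index equation gives recovery_index = -6*therapy_hours - 22.
Linear in therapy_hours, so extremes are at the endpoints: therapy_hours = -6 gives recovery_index = 14; therapy_hours = 5 gives recovery_index = -52.

-52 to 14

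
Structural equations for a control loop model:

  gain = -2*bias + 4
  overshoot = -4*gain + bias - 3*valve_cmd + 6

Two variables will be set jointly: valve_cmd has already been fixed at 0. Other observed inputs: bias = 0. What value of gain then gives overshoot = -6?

gain = 3

With valve_cmd held at 0:
Intervening on gain fixes its value directly, overriding its dependence on bias.
Substituting into the overshoot equation gives overshoot = -4*gain + 6.
Solve -4*gain + 6 = -6: gain = (-6 - 6) / -4 = 3.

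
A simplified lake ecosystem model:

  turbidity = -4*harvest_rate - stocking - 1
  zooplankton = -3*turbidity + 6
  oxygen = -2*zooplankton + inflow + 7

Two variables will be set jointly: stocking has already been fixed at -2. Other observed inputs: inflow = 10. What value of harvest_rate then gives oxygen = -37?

harvest_rate = 2

With stocking held at -2:
Substituting into the turbidity equation gives turbidity = -4*harvest_rate + 1.
Substituting into the zooplankton equation gives zooplankton = 12*harvest_rate + 3.
This gives oxygen = -24*harvest_rate + 11.
Solve -24*harvest_rate + 11 = -37: harvest_rate = (-37 - 11) / -24 = 2.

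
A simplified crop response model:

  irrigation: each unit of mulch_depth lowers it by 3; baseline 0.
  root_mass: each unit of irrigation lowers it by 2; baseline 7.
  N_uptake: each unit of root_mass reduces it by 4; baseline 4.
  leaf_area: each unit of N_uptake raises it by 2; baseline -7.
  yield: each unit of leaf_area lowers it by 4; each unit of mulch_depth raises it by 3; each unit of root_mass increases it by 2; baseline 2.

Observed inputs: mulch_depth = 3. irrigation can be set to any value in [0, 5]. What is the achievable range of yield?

-95 to 245

Intervening on irrigation fixes its value directly, overriding its dependence on mulch_depth.
Substituting into the N_uptake equation gives N_uptake = 8*irrigation - 24.
Substituting into the leaf_area equation gives leaf_area = 16*irrigation - 55.
So yield = -68*irrigation + 245.
Linear in irrigation, so extremes are at the endpoints: irrigation = 0 gives yield = 245; irrigation = 5 gives yield = -95.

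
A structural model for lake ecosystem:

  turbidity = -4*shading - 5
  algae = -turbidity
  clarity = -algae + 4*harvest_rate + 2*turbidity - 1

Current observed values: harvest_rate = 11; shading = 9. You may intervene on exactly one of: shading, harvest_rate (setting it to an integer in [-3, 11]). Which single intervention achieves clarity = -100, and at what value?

set harvest_rate = 6

Intervening on shading: clarity = -12*shading + 28. Reaching -100 requires shading = 32/3, not an integer.
Intervening on harvest_rate: with other inputs at their observed values, clarity = 4*harvest_rate - 124. Solving for -100 gives harvest_rate = 6, within [-3, 11].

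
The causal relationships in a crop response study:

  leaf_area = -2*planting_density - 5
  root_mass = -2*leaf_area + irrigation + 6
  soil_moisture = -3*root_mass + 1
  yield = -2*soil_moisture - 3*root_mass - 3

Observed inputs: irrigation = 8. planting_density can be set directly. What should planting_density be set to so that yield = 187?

Substituting into the root_mass equation gives root_mass = 4*planting_density + 24.
Substituting into the soil_moisture equation gives soil_moisture = -12*planting_density - 71.
Substituting into the yield equation gives yield = 12*planting_density + 67.
Solve 12*planting_density + 67 = 187: planting_density = (187 - 67) / 12 = 10.

planting_density = 10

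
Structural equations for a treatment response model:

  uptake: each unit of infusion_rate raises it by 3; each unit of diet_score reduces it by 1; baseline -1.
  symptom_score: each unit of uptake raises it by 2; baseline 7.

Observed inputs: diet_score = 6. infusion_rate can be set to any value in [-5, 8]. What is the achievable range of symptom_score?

Substituting into the uptake equation gives uptake = 3*infusion_rate - 7.
So symptom_score = 6*infusion_rate - 7.
Linear in infusion_rate, so extremes are at the endpoints: infusion_rate = -5 gives symptom_score = -37; infusion_rate = 8 gives symptom_score = 41.

-37 to 41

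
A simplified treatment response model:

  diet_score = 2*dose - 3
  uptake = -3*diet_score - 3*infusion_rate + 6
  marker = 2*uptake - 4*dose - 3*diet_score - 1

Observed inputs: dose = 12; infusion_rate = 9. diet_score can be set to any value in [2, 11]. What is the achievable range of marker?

-190 to -109

Intervening on diet_score fixes its value directly, overriding its dependence on dose.
Substituting into the uptake equation gives uptake = -3*diet_score - 21.
Substituting into the marker equation gives marker = -9*diet_score - 91.
Linear in diet_score, so extremes are at the endpoints: diet_score = 2 gives marker = -109; diet_score = 11 gives marker = -190.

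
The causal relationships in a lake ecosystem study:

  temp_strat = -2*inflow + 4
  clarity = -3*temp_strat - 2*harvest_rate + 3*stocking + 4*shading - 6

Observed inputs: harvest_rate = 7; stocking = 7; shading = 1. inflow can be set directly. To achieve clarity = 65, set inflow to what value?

inflow = 12

Substituting into the clarity equation gives clarity = 6*inflow - 7.
Solve 6*inflow - 7 = 65: inflow = (65 + 7) / 6 = 12.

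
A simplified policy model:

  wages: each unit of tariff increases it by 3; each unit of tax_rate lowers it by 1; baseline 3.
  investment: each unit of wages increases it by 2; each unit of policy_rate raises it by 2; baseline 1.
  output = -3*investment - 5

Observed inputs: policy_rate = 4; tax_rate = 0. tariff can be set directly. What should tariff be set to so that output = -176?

tariff = 7

Substituting into the wages equation gives wages = 3*tariff + 3.
Substituting into the investment equation gives investment = 6*tariff + 15.
Substituting into the output equation gives output = -18*tariff - 50.
Solve -18*tariff - 50 = -176: tariff = (-176 + 50) / -18 = 7.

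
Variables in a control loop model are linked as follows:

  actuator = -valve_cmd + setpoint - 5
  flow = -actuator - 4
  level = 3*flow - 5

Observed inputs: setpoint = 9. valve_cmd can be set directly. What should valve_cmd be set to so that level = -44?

Substituting into the actuator equation gives actuator = -valve_cmd + 4.
Substituting into the flow equation gives flow = valve_cmd - 8.
Substituting into the level equation gives level = 3*valve_cmd - 29.
Solve 3*valve_cmd - 29 = -44: valve_cmd = (-44 + 29) / 3 = -5.

valve_cmd = -5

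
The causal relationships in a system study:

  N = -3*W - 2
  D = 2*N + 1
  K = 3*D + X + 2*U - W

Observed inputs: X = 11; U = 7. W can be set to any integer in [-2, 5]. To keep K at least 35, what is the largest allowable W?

W = -1

Substituting into the D equation gives D = -6*W - 3.
So K = -19*W + 16.
Require -19*W + 16 ≥ 35, so W ≤ -1.
The largest integer in [-2, 5] satisfying this is -1.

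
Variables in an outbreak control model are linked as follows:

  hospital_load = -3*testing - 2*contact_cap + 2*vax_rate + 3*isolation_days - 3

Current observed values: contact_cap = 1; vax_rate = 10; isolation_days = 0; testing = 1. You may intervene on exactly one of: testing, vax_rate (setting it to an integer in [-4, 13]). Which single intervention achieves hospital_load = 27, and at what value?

Intervening on testing: with other inputs at their observed values, hospital_load = -3*testing + 15. Solving for 27 gives testing = -4, within [-4, 13].
Intervening on vax_rate: hospital_load = 2*vax_rate - 8. Reaching 27 requires vax_rate = 35/2, not an integer.

set testing = -4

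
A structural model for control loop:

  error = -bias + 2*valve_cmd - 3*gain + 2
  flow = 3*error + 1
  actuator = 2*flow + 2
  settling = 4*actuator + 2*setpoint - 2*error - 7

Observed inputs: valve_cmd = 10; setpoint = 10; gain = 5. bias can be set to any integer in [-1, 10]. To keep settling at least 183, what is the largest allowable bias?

bias = 0

Substituting into the error equation gives error = -bias + 7.
Substituting into the flow equation gives flow = -3*bias + 22.
Substituting into the actuator equation gives actuator = -6*bias + 46.
So settling = -22*bias + 183.
Require -22*bias + 183 ≥ 183, so bias ≤ 0.
The largest integer in [-1, 10] satisfying this is 0.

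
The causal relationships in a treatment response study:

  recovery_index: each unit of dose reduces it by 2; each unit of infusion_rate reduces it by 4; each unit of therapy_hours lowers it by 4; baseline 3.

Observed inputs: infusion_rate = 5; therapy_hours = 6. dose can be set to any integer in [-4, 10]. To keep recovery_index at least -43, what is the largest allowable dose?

dose = 1

Substituting into the recovery_index equation gives recovery_index = -2*dose - 41.
Require -2*dose - 41 ≥ -43, so dose ≤ 1.
The largest integer in [-4, 10] satisfying this is 1.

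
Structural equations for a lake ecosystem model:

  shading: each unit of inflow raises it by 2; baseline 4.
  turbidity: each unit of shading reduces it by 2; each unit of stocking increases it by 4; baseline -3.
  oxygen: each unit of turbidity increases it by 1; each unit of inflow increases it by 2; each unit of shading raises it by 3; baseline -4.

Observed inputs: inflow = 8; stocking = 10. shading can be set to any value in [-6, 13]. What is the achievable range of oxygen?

Intervening on shading fixes its value directly, overriding its dependence on inflow.
Substituting into the turbidity equation gives turbidity = -2*shading + 37.
So oxygen = shading + 49.
Linear in shading, so extremes are at the endpoints: shading = -6 gives oxygen = 43; shading = 13 gives oxygen = 62.

43 to 62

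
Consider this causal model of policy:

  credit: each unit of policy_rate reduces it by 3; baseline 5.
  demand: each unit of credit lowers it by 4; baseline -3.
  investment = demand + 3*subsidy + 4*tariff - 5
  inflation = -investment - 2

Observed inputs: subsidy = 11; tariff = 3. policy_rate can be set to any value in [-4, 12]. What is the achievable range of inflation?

-163 to 29

Substituting into the demand equation gives demand = 12*policy_rate - 23.
Substituting into the investment equation gives investment = 12*policy_rate + 17.
This gives inflation = -12*policy_rate - 19.
Linear in policy_rate, so extremes are at the endpoints: policy_rate = -4 gives inflation = 29; policy_rate = 12 gives inflation = -163.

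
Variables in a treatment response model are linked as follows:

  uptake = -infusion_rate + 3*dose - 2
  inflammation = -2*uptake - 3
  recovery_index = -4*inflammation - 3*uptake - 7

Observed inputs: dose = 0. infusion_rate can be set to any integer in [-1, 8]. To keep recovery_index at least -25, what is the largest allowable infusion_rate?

infusion_rate = 4

Substituting into the uptake equation gives uptake = -infusion_rate - 2.
So inflammation = 2*infusion_rate + 1.
Substituting into the recovery_index equation gives recovery_index = -5*infusion_rate - 5.
Require -5*infusion_rate - 5 ≥ -25, so infusion_rate ≤ 4.
The largest integer in [-1, 8] satisfying this is 4.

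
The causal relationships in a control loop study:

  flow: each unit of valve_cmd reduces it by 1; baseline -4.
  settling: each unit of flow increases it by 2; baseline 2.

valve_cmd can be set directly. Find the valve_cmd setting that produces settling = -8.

Substituting into the settling equation gives settling = -2*valve_cmd - 6.
Solve -2*valve_cmd - 6 = -8: valve_cmd = (-8 + 6) / -2 = 1.

valve_cmd = 1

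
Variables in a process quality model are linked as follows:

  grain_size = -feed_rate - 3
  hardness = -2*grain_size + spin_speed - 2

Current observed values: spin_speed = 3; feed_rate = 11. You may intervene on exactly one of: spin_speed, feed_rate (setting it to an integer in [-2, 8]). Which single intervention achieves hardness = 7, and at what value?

set feed_rate = 0

Intervening on spin_speed: hardness = spin_speed + 26. Reaching 7 requires spin_speed = -19, outside [-2, 8].
Intervening on feed_rate: with other inputs at their observed values, hardness = 2*feed_rate + 7. Solving for 7 gives feed_rate = 0, within [-2, 8].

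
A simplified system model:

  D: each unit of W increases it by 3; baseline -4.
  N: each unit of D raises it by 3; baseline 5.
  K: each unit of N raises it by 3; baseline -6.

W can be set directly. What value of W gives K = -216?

W = -7

Substituting into the N equation gives N = 9*W - 7.
Substituting into the K equation gives K = 27*W - 27.
Solve 27*W - 27 = -216: W = (-216 + 27) / 27 = -7.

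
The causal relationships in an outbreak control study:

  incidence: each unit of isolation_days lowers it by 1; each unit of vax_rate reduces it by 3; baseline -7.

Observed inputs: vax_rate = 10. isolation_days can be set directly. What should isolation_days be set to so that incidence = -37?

isolation_days = 0

Substituting into the incidence equation gives incidence = -isolation_days - 37.
Solve -isolation_days - 37 = -37: isolation_days = (-37 + 37) / -1 = 0.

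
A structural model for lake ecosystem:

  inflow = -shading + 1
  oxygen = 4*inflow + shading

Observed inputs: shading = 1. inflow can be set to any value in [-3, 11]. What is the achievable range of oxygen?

-11 to 45

Intervening on inflow fixes its value directly, overriding its dependence on shading.
Substituting into the oxygen equation gives oxygen = 4*inflow + 1.
Linear in inflow, so extremes are at the endpoints: inflow = -3 gives oxygen = -11; inflow = 11 gives oxygen = 45.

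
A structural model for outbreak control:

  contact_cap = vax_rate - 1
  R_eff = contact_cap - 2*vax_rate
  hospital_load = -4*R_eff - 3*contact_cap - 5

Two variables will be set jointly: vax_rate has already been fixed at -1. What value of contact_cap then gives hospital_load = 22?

With vax_rate held at -1:
Intervening on contact_cap fixes its value directly, overriding its dependence on vax_rate.
Substituting into the R_eff equation gives R_eff = contact_cap + 2.
Substituting into the hospital_load equation gives hospital_load = -7*contact_cap - 13.
Solve -7*contact_cap - 13 = 22: contact_cap = (22 + 13) / -7 = -5.

contact_cap = -5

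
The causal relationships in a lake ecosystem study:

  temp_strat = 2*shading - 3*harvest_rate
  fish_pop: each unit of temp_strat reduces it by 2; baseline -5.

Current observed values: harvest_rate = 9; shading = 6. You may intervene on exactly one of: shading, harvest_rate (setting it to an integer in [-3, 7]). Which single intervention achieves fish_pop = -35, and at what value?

set harvest_rate = -1

Intervening on shading: fish_pop = -4*shading + 49. Reaching -35 requires shading = 21, outside [-3, 7].
Intervening on harvest_rate: with other inputs at their observed values, fish_pop = 6*harvest_rate - 29. Solving for -35 gives harvest_rate = -1, within [-3, 7].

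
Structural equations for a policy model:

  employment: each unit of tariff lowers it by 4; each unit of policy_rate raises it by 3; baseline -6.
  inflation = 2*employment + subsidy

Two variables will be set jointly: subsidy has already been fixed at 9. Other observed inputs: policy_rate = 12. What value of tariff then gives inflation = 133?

With subsidy held at 9:
Substituting into the employment equation gives employment = -4*tariff + 30.
Substituting into the inflation equation gives inflation = -8*tariff + 69.
Solve -8*tariff + 69 = 133: tariff = (133 - 69) / -8 = -8.

tariff = -8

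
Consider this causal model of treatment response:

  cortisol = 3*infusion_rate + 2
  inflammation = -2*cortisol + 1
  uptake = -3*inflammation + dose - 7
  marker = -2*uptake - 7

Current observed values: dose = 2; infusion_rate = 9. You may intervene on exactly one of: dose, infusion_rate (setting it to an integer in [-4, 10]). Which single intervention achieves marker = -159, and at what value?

set infusion_rate = 4

Intervening on dose: marker = -2*dose - 335. Reaching -159 requires dose = -88, outside [-4, 10].
Intervening on infusion_rate: with other inputs at their observed values, marker = -36*infusion_rate - 15. Solving for -159 gives infusion_rate = 4, within [-4, 10].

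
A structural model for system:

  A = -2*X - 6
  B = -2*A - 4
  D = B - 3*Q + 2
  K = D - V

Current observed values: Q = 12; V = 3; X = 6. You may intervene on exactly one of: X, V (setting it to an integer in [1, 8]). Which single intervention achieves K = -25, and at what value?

set X = 1

Intervening on X: with other inputs at their observed values, K = 4*X - 29. Solving for -25 gives X = 1, within [1, 8].
Intervening on V: K = -V - 2. Reaching -25 requires V = 23, outside [1, 8].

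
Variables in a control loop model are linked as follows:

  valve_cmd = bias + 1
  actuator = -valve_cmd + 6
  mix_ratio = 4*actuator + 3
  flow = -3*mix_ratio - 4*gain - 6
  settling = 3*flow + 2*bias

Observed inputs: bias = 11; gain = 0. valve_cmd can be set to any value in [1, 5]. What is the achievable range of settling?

Intervening on valve_cmd fixes its value directly, overriding its dependence on bias.
Substituting into the mix_ratio equation gives mix_ratio = -4*valve_cmd + 27.
Substituting into the flow equation gives flow = 12*valve_cmd - 87.
So settling = 36*valve_cmd - 239.
Linear in valve_cmd, so extremes are at the endpoints: valve_cmd = 1 gives settling = -203; valve_cmd = 5 gives settling = -59.

-203 to -59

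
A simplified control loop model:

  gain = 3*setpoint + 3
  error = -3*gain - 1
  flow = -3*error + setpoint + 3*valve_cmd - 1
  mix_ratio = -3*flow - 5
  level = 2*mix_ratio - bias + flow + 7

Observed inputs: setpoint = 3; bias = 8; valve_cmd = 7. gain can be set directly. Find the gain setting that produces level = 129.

Intervening on gain fixes its value directly, overriding its dependence on setpoint.
Substituting into the flow equation gives flow = 9*gain + 26.
This gives mix_ratio = -27*gain - 83.
So level = -45*gain - 141.
Solve -45*gain - 141 = 129: gain = (129 + 141) / -45 = -6.

gain = -6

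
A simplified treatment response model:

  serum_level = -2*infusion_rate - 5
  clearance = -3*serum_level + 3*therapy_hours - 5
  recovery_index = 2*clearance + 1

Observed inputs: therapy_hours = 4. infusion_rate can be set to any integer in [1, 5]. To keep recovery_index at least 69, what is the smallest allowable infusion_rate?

Substituting into the clearance equation gives clearance = 6*infusion_rate + 22.
Substituting into the recovery_index equation gives recovery_index = 12*infusion_rate + 45.
Require 12*infusion_rate + 45 ≥ 69, so infusion_rate ≥ 2.
The smallest integer in [1, 5] satisfying this is 2.

infusion_rate = 2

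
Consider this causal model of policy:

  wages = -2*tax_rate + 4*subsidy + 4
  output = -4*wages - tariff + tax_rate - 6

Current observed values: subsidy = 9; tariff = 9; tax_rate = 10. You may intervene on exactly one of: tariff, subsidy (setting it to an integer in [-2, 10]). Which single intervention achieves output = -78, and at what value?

Intervening on tariff: with other inputs at their observed values, output = -tariff - 76. Solving for -78 gives tariff = 2, within [-2, 10].
Intervening on subsidy: output = -16*subsidy + 59. Reaching -78 requires subsidy = 137/16, not an integer.

set tariff = 2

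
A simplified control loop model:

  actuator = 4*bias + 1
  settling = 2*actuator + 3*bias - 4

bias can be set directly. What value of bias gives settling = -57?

bias = -5

Substituting into the settling equation gives settling = 11*bias - 2.
Solve 11*bias - 2 = -57: bias = (-57 + 2) / 11 = -5.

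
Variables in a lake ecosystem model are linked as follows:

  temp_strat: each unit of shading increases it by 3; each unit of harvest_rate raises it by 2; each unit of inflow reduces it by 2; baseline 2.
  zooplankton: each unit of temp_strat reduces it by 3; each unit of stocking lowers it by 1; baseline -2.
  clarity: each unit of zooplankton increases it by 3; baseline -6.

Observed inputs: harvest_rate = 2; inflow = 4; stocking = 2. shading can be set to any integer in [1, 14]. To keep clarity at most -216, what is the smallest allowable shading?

Substituting into the temp_strat equation gives temp_strat = 3*shading - 2.
zooplankton becomes -9*shading + 2.
Substituting into the clarity equation gives clarity = -27*shading.
Require -27*shading ≤ -216, so shading ≥ 8.
The smallest integer in [1, 14] satisfying this is 8.

shading = 8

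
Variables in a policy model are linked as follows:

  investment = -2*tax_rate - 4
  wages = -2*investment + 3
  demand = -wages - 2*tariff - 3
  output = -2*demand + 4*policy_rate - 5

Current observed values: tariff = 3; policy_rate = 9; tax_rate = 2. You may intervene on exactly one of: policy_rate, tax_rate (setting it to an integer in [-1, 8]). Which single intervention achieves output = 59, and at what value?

set policy_rate = 2

Intervening on policy_rate: with other inputs at their observed values, output = 4*policy_rate + 51. Solving for 59 gives policy_rate = 2, within [-1, 8].
Intervening on tax_rate: output = 8*tax_rate + 71. Reaching 59 requires tax_rate = -3/2, not an integer.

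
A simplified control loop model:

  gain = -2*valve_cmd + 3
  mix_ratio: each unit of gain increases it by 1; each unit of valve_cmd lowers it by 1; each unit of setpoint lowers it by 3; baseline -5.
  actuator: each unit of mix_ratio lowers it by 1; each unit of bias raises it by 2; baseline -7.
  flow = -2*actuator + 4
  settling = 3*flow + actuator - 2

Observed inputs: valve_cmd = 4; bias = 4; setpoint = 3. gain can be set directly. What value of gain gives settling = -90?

gain = -1

Intervening on gain fixes its value directly, overriding its dependence on valve_cmd.
Substituting into the mix_ratio equation gives mix_ratio = gain - 18.
Substituting into the actuator equation gives actuator = -gain + 19.
Substituting into the flow equation gives flow = 2*gain - 34.
settling becomes 5*gain - 85.
Solve 5*gain - 85 = -90: gain = (-90 + 85) / 5 = -1.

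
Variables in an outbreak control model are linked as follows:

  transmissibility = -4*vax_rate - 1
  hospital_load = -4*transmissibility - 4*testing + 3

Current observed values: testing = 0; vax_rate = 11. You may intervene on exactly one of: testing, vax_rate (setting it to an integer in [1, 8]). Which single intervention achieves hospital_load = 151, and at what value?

Intervening on testing: with other inputs at their observed values, hospital_load = -4*testing + 183. Solving for 151 gives testing = 8, within [1, 8].
Intervening on vax_rate: hospital_load = 16*vax_rate + 7. Reaching 151 requires vax_rate = 9, outside [1, 8].

set testing = 8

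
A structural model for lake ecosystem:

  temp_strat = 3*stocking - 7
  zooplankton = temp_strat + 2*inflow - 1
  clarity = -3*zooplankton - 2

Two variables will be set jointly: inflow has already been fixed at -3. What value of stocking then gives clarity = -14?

With inflow held at -3:
Substituting into the zooplankton equation gives zooplankton = 3*stocking - 14.
Substituting into the clarity equation gives clarity = -9*stocking + 40.
Solve -9*stocking + 40 = -14: stocking = (-14 - 40) / -9 = 6.

stocking = 6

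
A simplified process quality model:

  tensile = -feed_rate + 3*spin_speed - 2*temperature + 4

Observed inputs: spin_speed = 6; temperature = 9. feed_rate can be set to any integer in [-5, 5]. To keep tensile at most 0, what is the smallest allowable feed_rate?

Substituting into the tensile equation gives tensile = -feed_rate + 4.
Require -feed_rate + 4 ≤ 0, so feed_rate ≥ 4.
The smallest integer in [-5, 5] satisfying this is 4.

feed_rate = 4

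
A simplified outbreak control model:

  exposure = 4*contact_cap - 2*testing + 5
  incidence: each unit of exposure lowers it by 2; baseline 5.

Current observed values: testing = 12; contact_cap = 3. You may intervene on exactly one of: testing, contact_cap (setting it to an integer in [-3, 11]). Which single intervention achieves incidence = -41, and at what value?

Intervening on testing: with other inputs at their observed values, incidence = 4*testing - 29. Solving for -41 gives testing = -3, within [-3, 11].
Intervening on contact_cap: incidence = -8*contact_cap + 43. Reaching -41 requires contact_cap = 21/2, not an integer.

set testing = -3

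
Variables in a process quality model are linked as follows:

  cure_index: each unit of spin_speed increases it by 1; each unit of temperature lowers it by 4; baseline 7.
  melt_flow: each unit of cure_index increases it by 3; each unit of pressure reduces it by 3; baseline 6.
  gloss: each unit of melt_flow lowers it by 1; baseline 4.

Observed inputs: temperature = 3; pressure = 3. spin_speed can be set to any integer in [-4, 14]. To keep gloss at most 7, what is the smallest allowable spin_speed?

spin_speed = 5

Substituting into the cure_index equation gives cure_index = spin_speed - 5.
This gives melt_flow = 3*spin_speed - 18.
Substituting into the gloss equation gives gloss = -3*spin_speed + 22.
Require -3*spin_speed + 22 ≤ 7, so spin_speed ≥ 5.
The smallest integer in [-4, 14] satisfying this is 5.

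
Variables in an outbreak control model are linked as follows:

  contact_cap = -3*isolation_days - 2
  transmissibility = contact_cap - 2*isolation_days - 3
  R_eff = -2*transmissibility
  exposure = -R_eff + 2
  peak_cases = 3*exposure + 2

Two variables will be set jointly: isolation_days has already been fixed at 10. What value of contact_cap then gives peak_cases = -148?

With isolation_days held at 10:
Intervening on contact_cap fixes its value directly, overriding its dependence on isolation_days.
Substituting into the transmissibility equation gives transmissibility = contact_cap - 23.
So R_eff = -2*contact_cap + 46.
Substituting into the exposure equation gives exposure = 2*contact_cap - 44.
Substituting into the peak_cases equation gives peak_cases = 6*contact_cap - 130.
Solve 6*contact_cap - 130 = -148: contact_cap = (-148 + 130) / 6 = -3.

contact_cap = -3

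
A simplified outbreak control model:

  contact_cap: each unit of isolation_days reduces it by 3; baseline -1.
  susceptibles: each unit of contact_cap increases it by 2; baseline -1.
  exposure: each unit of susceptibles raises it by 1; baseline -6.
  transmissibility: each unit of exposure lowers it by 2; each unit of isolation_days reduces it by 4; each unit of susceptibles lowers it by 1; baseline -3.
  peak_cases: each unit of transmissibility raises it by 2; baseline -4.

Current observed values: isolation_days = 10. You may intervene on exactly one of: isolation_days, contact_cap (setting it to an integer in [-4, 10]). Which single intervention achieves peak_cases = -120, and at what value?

Intervening on isolation_days: peak_cases = 28*isolation_days + 32. Reaching -120 requires isolation_days = -38/7, not an integer.
Intervening on contact_cap: with other inputs at their observed values, peak_cases = -12*contact_cap - 60. Solving for -120 gives contact_cap = 5, within [-4, 10].

set contact_cap = 5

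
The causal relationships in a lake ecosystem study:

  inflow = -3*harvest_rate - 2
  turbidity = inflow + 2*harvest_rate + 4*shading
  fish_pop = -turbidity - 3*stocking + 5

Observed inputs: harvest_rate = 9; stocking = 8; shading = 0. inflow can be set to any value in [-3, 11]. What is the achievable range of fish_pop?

-48 to -34

Intervening on inflow fixes its value directly, overriding its dependence on harvest_rate.
Substituting into the turbidity equation gives turbidity = inflow + 18.
Substituting into the fish_pop equation gives fish_pop = -inflow - 37.
Linear in inflow, so extremes are at the endpoints: inflow = -3 gives fish_pop = -34; inflow = 11 gives fish_pop = -48.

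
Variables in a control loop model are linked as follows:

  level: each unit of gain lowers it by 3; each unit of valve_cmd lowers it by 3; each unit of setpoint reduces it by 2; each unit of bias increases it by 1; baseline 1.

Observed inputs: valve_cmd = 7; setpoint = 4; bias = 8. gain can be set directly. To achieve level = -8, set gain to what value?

Substituting into the level equation gives level = -3*gain - 20.
Solve -3*gain - 20 = -8: gain = (-8 + 20) / -3 = -4.

gain = -4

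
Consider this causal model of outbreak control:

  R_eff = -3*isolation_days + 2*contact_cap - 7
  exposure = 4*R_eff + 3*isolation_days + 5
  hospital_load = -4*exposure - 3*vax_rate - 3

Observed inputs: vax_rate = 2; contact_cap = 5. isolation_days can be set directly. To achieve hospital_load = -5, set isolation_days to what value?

isolation_days = 2

Substituting into the R_eff equation gives R_eff = -3*isolation_days + 3.
So exposure = -9*isolation_days + 17.
This gives hospital_load = 36*isolation_days - 77.
Solve 36*isolation_days - 77 = -5: isolation_days = (-5 + 77) / 36 = 2.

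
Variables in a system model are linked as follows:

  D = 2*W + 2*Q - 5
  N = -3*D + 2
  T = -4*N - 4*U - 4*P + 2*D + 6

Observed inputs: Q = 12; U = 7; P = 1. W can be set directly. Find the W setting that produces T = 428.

Substituting into the D equation gives D = 2*W + 19.
Substituting into the N equation gives N = -6*W - 55.
Substituting into the T equation gives T = 28*W + 232.
Solve 28*W + 232 = 428: W = (428 - 232) / 28 = 7.

W = 7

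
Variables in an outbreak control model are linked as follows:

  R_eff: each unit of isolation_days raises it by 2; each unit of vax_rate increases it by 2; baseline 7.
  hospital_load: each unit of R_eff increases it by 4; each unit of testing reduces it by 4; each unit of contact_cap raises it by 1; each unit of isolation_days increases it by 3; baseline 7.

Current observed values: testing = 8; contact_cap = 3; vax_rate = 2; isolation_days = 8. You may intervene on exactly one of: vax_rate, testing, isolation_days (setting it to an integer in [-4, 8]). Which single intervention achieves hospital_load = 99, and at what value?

set isolation_days = 7

Intervening on vax_rate: hospital_load = 8*vax_rate + 94. Reaching 99 requires vax_rate = 5/8, not an integer.
Intervening on testing: hospital_load = -4*testing + 142. Reaching 99 requires testing = 43/4, not an integer.
Intervening on isolation_days: with other inputs at their observed values, hospital_load = 11*isolation_days + 22. Solving for 99 gives isolation_days = 7, within [-4, 8].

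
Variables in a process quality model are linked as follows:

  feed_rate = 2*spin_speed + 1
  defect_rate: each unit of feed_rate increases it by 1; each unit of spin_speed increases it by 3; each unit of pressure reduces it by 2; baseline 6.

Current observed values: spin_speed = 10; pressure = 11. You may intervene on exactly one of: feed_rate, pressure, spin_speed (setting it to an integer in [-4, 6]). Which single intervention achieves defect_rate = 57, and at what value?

set pressure = 0

Intervening on feed_rate: defect_rate = feed_rate + 14. Reaching 57 requires feed_rate = 43, outside [-4, 6].
Intervening on pressure: with other inputs at their observed values, defect_rate = -2*pressure + 57. Solving for 57 gives pressure = 0, within [-4, 6].
Intervening on spin_speed: defect_rate = 5*spin_speed - 15. Reaching 57 requires spin_speed = 72/5, not an integer.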